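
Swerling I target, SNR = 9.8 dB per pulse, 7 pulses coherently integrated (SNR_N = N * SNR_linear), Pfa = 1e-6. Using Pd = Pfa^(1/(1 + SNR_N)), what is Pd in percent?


SNR_lin = 10^(9.8/10) = 9.54993
SNR_N = 7 * 9.54993 = 66.84951
1/(1 + SNR_N) = 1/67.84951 = 0.0147385
Pd = (1e-6)^0.0147385 = 0.81577
Pd = 81.6%

81.6%


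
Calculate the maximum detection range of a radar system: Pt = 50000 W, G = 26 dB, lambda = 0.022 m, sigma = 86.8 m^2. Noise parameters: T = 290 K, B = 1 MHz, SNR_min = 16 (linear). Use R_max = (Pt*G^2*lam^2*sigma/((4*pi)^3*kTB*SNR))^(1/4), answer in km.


G_lin = 10^(26/10) = 398.107171
R^4 = 50000 * 398.107171^2 * 0.022^2 * 86.8 / ((4*pi)^3 * 1.38e-23 * 290 * 1000000.0 * 16)
R^4 = 2.62004e18 m^4
R_max = (2.62004e18)^(1/4) = 40232.5 m = 40.2 km

40.2 km


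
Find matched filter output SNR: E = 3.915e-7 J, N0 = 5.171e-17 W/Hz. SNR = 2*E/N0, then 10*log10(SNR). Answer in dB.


SNR_lin = 2 * 3.915e-7 / 5.171e-17 = 1.514e10
SNR_dB = 10*log10(1.514e10) = 101.8 dB

101.8 dB


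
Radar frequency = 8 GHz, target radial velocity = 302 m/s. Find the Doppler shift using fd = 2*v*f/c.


fd = 2 * 302 * 8000000000.0 / 3e8 = 16106.7 Hz

16106.7 Hz


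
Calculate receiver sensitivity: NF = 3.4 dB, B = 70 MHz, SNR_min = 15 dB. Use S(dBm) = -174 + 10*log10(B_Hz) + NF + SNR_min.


10*log10(70000000.0) = 78.45
S = -174 + 78.45 + 3.4 + 15 = -77.1 dBm

-77.1 dBm


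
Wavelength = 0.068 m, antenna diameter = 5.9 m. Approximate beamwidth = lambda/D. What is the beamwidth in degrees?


BW_rad = 0.068 / 5.9 = 0.011525
BW_deg = 0.66 degrees

0.66 degrees


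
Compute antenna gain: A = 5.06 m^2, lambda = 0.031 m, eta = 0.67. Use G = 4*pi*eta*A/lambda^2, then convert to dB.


G_linear = 4*pi*0.67*5.06/0.031^2 = 44331.44
G_dB = 10*log10(44331.44) = 46.5 dB

46.5 dB


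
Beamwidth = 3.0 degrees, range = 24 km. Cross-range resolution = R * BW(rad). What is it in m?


BW_rad = 0.052359878
CR = 24000 * 0.052359878 = 1256.6 m

1256.6 m


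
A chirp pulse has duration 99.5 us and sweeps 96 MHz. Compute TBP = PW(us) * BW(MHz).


TBP = 99.5 * 96 = 9552.0

9552.0


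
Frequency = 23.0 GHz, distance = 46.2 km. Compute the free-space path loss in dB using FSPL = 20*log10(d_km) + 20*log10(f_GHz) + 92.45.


20*log10(46.2) = 33.29
20*log10(23.0) = 27.23
FSPL = 153.0 dB

153.0 dB


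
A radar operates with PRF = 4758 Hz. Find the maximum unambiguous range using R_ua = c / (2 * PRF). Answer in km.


R_ua = 3e8 / (2 * 4758) = 31525.9 m = 31.5 km

31.5 km


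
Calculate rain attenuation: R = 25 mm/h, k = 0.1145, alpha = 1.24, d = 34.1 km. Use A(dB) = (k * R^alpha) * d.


gamma = 0.1145 * 25^1.24 = 6.197993 dB/km
A = 6.197993 * 34.1 = 211.35 dB

211.35 dB


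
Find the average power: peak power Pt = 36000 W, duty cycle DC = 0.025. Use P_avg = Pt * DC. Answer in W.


P_avg = 36000 * 0.025 = 900.0 W

900.0 W


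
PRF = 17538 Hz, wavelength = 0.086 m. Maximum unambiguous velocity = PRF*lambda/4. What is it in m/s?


V_ua = 17538 * 0.086 / 4 = 377.1 m/s

377.1 m/s


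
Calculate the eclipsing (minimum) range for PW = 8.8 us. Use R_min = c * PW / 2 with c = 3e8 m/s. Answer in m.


R_min = 3e8 * 8.8e-6 / 2 = 1320.0 m

1320.0 m


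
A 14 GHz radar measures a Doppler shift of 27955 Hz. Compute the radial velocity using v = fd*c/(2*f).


v = 27955 * 3e8 / (2 * 14000000000.0) = 299.5 m/s

299.5 m/s


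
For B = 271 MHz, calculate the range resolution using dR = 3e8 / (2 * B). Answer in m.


dR = 3e8 / (2 * 271000000.0) = 0.55 m

0.55 m


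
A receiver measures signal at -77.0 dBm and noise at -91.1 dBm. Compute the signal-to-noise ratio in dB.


SNR = -77.0 - (-91.1) = 14.1 dB

14.1 dB


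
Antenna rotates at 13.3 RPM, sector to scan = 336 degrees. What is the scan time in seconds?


t = 336 / (13.3 * 360) * 60 = 4.21 s

4.21 s


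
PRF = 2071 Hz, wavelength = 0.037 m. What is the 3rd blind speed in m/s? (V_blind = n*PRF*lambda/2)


V_blind = 3 * 2071 * 0.037 / 2 = 114.9 m/s

114.9 m/s


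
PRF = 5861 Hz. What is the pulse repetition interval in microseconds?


PRI = 1/5861 = 0.0001706193 s = 170.6 us

170.6 us


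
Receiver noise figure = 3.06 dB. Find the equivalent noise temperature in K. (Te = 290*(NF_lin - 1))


NF_lin = 10^(3.06/10) = 2.023019
Te = 290 * (2.023019 - 1) = 296.7 K

296.7 K


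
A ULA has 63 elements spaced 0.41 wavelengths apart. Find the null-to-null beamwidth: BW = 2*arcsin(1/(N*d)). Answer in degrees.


1/(N*d) = 1/(63*0.41) = 0.038715
BW = 2*arcsin(0.038715) = 4.4 degrees

4.4 degrees


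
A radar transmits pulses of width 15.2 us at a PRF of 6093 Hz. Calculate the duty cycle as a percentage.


DC = 15.2e-6 * 6093 * 100 = 9.26%

9.26%


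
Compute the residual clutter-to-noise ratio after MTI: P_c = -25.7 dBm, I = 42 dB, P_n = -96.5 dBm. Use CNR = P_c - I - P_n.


CNR = -25.7 - 42 - (-96.5) = 28.8 dB

28.8 dB


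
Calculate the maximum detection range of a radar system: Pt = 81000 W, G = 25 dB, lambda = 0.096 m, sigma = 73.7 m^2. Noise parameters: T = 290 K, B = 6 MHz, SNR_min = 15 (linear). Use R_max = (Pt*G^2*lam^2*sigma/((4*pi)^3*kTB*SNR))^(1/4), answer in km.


G_lin = 10^(25/10) = 316.227766
R^4 = 81000 * 316.227766^2 * 0.096^2 * 73.7 / ((4*pi)^3 * 1.38e-23 * 290 * 6000000.0 * 15)
R^4 = 7.69743e18 m^4
R_max = (7.69743e18)^(1/4) = 52672.8 m = 52.7 km

52.7 km


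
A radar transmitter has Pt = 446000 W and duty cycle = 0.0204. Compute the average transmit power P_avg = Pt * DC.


P_avg = 446000 * 0.0204 = 9098.4 W

9098.4 W


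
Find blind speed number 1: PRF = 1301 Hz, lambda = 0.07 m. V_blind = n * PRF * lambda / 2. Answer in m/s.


V_blind = 1 * 1301 * 0.07 / 2 = 45.5 m/s

45.5 m/s


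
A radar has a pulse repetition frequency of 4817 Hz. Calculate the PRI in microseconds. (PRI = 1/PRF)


PRI = 1/4817 = 0.0002075981 s = 207.6 us

207.6 us


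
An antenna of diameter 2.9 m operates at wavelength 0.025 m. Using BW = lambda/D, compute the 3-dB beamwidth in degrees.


BW_rad = 0.025 / 2.9 = 0.008621
BW_deg = 0.49 degrees

0.49 degrees


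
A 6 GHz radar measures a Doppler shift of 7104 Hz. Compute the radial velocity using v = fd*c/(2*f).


v = 7104 * 3e8 / (2 * 6000000000.0) = 177.6 m/s

177.6 m/s


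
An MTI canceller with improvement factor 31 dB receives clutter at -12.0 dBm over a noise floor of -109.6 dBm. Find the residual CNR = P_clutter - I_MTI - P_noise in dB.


CNR = -12.0 - 31 - (-109.6) = 66.6 dB

66.6 dB


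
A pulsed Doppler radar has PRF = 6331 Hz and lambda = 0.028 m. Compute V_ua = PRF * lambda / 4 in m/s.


V_ua = 6331 * 0.028 / 4 = 44.3 m/s

44.3 m/s


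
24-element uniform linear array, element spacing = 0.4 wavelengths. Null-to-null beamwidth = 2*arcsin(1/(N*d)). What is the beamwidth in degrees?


1/(N*d) = 1/(24*0.4) = 0.104167
BW = 2*arcsin(0.104167) = 12.0 degrees

12.0 degrees


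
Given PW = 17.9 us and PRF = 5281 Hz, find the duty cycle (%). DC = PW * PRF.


DC = 17.9e-6 * 5281 * 100 = 9.45%

9.45%


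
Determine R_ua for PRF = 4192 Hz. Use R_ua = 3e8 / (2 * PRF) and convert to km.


R_ua = 3e8 / (2 * 4192) = 35782.4 m = 35.8 km

35.8 km


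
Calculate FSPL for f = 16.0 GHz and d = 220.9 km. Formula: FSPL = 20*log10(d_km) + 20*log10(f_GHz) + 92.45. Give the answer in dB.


20*log10(220.9) = 46.88
20*log10(16.0) = 24.08
FSPL = 163.4 dB

163.4 dB


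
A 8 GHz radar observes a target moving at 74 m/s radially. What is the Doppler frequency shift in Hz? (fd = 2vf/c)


fd = 2 * 74 * 8000000000.0 / 3e8 = 3946.7 Hz

3946.7 Hz


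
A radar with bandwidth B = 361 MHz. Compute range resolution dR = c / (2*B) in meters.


dR = 3e8 / (2 * 361000000.0) = 0.42 m

0.42 m


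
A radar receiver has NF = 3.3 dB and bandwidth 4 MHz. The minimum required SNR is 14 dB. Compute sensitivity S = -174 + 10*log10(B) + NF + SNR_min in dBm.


10*log10(4000000.0) = 66.02
S = -174 + 66.02 + 3.3 + 14 = -90.7 dBm

-90.7 dBm


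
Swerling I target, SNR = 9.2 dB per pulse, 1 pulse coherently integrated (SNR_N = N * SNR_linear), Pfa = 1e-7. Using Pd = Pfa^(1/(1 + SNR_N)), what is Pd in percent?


SNR_lin = 10^(9.2/10) = 8.31764
SNR_N = 1 * 8.31764 = 8.31764
1/(1 + SNR_N) = 1/9.31764 = 0.1073233
Pd = (1e-7)^0.1073233 = 0.17731
Pd = 17.7%

17.7%


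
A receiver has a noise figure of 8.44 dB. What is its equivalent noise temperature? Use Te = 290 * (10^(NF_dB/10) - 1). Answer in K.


NF_lin = 10^(8.44/10) = 6.982324
Te = 290 * (6.982324 - 1) = 1734.9 K

1734.9 K


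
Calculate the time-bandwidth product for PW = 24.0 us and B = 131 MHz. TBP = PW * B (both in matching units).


TBP = 24.0 * 131 = 3144.0

3144.0


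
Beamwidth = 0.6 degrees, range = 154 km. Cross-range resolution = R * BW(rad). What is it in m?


BW_rad = 0.010471976
CR = 154000 * 0.010471976 = 1612.7 m

1612.7 m


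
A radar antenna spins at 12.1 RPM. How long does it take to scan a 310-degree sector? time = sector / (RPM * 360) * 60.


t = 310 / (12.1 * 360) * 60 = 4.27 s

4.27 s


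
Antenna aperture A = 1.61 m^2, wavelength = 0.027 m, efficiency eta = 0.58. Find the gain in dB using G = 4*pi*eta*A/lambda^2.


G_linear = 4*pi*0.58*1.61/0.027^2 = 16096.68
G_dB = 10*log10(16096.68) = 42.1 dB

42.1 dB


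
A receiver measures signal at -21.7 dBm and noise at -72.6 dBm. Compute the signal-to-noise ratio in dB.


SNR = -21.7 - (-72.6) = 50.9 dB

50.9 dB


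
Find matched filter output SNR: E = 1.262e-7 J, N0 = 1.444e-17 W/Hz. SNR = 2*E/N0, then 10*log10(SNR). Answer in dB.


SNR_lin = 2 * 1.262e-7 / 1.444e-17 = 1.748e10
SNR_dB = 10*log10(1.748e10) = 102.4 dB

102.4 dB


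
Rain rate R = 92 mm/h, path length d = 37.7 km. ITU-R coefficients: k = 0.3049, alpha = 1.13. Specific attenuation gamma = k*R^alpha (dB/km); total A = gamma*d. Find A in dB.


gamma = 0.3049 * 92^1.13 = 50.493755 dB/km
A = 50.493755 * 37.7 = 1903.61 dB

1903.61 dB


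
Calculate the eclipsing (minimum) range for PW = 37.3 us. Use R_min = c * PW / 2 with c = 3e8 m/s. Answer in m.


R_min = 3e8 * 37.3e-6 / 2 = 5595.0 m

5595.0 m


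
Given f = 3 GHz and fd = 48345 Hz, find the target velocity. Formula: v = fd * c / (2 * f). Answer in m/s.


v = 48345 * 3e8 / (2 * 3000000000.0) = 2417.3 m/s

2417.3 m/s


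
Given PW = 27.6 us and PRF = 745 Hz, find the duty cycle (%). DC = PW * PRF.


DC = 27.6e-6 * 745 * 100 = 2.06%

2.06%


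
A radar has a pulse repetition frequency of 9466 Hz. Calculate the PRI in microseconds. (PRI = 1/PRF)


PRI = 1/9466 = 0.0001056412 s = 105.6 us

105.6 us


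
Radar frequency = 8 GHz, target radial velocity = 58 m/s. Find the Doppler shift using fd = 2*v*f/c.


fd = 2 * 58 * 8000000000.0 / 3e8 = 3093.3 Hz

3093.3 Hz


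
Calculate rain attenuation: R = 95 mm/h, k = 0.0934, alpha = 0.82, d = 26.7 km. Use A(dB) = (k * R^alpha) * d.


gamma = 0.0934 * 95^0.82 = 3.909131 dB/km
A = 3.909131 * 26.7 = 104.37 dB

104.37 dB


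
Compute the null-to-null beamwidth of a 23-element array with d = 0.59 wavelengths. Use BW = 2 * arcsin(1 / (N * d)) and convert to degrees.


1/(N*d) = 1/(23*0.59) = 0.073692
BW = 2*arcsin(0.073692) = 8.5 degrees

8.5 degrees


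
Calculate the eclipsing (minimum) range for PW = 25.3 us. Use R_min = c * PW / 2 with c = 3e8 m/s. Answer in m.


R_min = 3e8 * 25.3e-6 / 2 = 3795.0 m

3795.0 m


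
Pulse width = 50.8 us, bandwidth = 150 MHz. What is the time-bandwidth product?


TBP = 50.8 * 150 = 7620.0

7620.0


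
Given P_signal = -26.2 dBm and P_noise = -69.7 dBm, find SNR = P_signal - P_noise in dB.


SNR = -26.2 - (-69.7) = 43.5 dB

43.5 dB


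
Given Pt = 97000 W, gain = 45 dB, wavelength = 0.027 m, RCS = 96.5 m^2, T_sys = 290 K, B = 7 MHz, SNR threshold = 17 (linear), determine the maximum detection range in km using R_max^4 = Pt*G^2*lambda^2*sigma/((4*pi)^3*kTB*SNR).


G_lin = 10^(45/10) = 31622.776602
R^4 = 97000 * 31622.776602^2 * 0.027^2 * 96.5 / ((4*pi)^3 * 1.38e-23 * 290 * 7000000.0 * 17)
R^4 = 7.22059e21 m^4
R_max = (7.22059e21)^(1/4) = 291503.1 m = 291.5 km

291.5 km


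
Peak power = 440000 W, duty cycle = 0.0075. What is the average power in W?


P_avg = 440000 * 0.0075 = 3300.0 W

3300.0 W


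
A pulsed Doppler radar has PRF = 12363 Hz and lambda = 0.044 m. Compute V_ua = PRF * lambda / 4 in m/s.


V_ua = 12363 * 0.044 / 4 = 136.0 m/s

136.0 m/s


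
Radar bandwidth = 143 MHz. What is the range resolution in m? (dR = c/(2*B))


dR = 3e8 / (2 * 143000000.0) = 1.05 m

1.05 m


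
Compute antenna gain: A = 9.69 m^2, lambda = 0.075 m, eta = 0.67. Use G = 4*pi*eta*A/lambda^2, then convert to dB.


G_linear = 4*pi*0.67*9.69/0.075^2 = 14503.94
G_dB = 10*log10(14503.94) = 41.6 dB

41.6 dB


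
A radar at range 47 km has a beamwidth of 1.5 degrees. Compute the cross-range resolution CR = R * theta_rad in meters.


BW_rad = 0.026179939
CR = 47000 * 0.026179939 = 1230.5 m

1230.5 m


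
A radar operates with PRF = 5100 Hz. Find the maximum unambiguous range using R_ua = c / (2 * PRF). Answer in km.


R_ua = 3e8 / (2 * 5100) = 29411.8 m = 29.4 km

29.4 km


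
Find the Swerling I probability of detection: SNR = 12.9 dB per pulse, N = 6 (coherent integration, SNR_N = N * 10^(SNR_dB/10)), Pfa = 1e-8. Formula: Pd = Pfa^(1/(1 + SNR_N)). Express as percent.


SNR_lin = 10^(12.9/10) = 19.49845
SNR_N = 6 * 19.49845 = 116.9907
1/(1 + SNR_N) = 1/117.9907 = 0.0084752
Pd = (1e-8)^0.0084752 = 0.85546
Pd = 85.5%

85.5%


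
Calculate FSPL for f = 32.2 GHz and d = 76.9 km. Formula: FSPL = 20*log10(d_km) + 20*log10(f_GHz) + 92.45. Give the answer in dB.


20*log10(76.9) = 37.72
20*log10(32.2) = 30.16
FSPL = 160.3 dB

160.3 dB


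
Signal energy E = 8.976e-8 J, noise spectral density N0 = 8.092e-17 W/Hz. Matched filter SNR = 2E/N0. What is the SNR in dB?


SNR_lin = 2 * 8.976e-8 / 8.092e-17 = 2.218e9
SNR_dB = 10*log10(2.218e9) = 93.5 dB

93.5 dB


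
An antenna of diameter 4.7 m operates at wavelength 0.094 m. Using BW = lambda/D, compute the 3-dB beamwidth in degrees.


BW_rad = 0.094 / 4.7 = 0.02
BW_deg = 1.15 degrees

1.15 degrees


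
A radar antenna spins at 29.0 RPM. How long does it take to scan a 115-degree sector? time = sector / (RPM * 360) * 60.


t = 115 / (29.0 * 360) * 60 = 0.66 s

0.66 s


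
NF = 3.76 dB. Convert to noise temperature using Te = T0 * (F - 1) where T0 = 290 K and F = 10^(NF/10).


NF_lin = 10^(3.76/10) = 2.37684
Te = 290 * (2.37684 - 1) = 399.3 K

399.3 K


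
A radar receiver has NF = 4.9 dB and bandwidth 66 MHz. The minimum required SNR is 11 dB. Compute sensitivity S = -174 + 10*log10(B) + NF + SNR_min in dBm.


10*log10(66000000.0) = 78.2
S = -174 + 78.2 + 4.9 + 11 = -79.9 dBm

-79.9 dBm


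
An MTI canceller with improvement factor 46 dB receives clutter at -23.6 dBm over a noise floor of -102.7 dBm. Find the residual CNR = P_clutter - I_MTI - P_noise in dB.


CNR = -23.6 - 46 - (-102.7) = 33.1 dB

33.1 dB


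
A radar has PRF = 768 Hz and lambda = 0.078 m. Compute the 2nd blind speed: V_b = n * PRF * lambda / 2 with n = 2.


V_blind = 2 * 768 * 0.078 / 2 = 59.9 m/s

59.9 m/s


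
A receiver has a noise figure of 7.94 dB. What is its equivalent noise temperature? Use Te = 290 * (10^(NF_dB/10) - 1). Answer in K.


NF_lin = 10^(7.94/10) = 6.223003
Te = 290 * (6.223003 - 1) = 1514.7 K

1514.7 K


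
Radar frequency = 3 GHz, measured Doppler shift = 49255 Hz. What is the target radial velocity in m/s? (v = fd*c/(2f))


v = 49255 * 3e8 / (2 * 3000000000.0) = 2462.8 m/s

2462.8 m/s


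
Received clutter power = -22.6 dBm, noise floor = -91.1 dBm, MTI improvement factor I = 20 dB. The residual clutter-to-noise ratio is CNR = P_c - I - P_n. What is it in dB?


CNR = -22.6 - 20 - (-91.1) = 48.5 dB

48.5 dB


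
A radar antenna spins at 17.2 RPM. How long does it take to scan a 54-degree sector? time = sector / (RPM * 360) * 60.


t = 54 / (17.2 * 360) * 60 = 0.52 s

0.52 s


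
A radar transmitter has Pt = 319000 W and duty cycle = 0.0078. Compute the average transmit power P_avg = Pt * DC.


P_avg = 319000 * 0.0078 = 2488.2 W

2488.2 W


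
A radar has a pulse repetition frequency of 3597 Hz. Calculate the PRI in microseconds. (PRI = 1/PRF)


PRI = 1/3597 = 0.0002780095 s = 278.0 us

278.0 us


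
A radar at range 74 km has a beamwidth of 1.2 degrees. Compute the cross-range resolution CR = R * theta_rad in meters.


BW_rad = 0.020943951
CR = 74000 * 0.020943951 = 1549.9 m

1549.9 m


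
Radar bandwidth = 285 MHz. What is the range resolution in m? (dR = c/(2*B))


dR = 3e8 / (2 * 285000000.0) = 0.53 m

0.53 m


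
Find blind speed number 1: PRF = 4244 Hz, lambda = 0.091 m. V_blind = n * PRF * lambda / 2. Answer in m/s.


V_blind = 1 * 4244 * 0.091 / 2 = 193.1 m/s

193.1 m/s


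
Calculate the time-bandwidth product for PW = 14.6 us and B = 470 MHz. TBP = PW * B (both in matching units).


TBP = 14.6 * 470 = 6862.0

6862.0


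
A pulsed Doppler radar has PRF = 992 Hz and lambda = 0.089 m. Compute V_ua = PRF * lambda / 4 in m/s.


V_ua = 992 * 0.089 / 4 = 22.1 m/s

22.1 m/s


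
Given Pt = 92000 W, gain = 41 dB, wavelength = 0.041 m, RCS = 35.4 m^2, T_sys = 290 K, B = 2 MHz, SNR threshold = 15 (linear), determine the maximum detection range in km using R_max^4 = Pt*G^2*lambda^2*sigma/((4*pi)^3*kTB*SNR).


G_lin = 10^(41/10) = 12589.254118
R^4 = 92000 * 12589.254118^2 * 0.041^2 * 35.4 / ((4*pi)^3 * 1.38e-23 * 290 * 2000000.0 * 15)
R^4 = 3.64192e21 m^4
R_max = (3.64192e21)^(1/4) = 245659.0 m = 245.7 km

245.7 km


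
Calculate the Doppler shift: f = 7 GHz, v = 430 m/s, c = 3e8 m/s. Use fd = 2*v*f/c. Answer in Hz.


fd = 2 * 430 * 7000000000.0 / 3e8 = 20066.7 Hz

20066.7 Hz


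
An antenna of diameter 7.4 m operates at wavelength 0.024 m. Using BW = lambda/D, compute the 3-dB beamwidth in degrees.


BW_rad = 0.024 / 7.4 = 0.003243
BW_deg = 0.19 degrees

0.19 degrees


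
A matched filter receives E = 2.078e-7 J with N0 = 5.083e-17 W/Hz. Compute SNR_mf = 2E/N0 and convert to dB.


SNR_lin = 2 * 2.078e-7 / 5.083e-17 = 8.176e9
SNR_dB = 10*log10(8.176e9) = 99.1 dB

99.1 dB


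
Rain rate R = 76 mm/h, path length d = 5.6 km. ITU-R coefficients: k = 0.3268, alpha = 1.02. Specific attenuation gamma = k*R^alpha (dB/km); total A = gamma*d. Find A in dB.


gamma = 0.3268 * 76^1.02 = 27.083944 dB/km
A = 27.083944 * 5.6 = 151.67 dB

151.67 dB


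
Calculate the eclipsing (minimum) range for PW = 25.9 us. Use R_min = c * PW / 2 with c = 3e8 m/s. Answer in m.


R_min = 3e8 * 25.9e-6 / 2 = 3885.0 m

3885.0 m


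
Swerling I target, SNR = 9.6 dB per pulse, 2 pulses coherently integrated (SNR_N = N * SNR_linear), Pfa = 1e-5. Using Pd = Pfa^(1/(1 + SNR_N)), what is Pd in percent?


SNR_lin = 10^(9.6/10) = 9.12011
SNR_N = 2 * 9.12011 = 18.24022
1/(1 + SNR_N) = 1/19.24022 = 0.0519745
Pd = (1e-5)^0.0519745 = 0.5497
Pd = 55.0%

55.0%


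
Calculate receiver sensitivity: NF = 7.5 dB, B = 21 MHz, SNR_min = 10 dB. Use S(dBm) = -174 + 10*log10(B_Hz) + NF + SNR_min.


10*log10(21000000.0) = 73.22
S = -174 + 73.22 + 7.5 + 10 = -83.3 dBm

-83.3 dBm


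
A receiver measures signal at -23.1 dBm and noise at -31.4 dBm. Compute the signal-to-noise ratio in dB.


SNR = -23.1 - (-31.4) = 8.3 dB

8.3 dB


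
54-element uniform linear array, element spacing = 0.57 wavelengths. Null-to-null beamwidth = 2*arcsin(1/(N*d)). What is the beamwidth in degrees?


1/(N*d) = 1/(54*0.57) = 0.032489
BW = 2*arcsin(0.032489) = 3.7 degrees

3.7 degrees


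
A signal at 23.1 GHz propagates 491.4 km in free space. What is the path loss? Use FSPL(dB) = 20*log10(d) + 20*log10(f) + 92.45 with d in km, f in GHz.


20*log10(491.4) = 53.83
20*log10(23.1) = 27.27
FSPL = 173.6 dB

173.6 dB


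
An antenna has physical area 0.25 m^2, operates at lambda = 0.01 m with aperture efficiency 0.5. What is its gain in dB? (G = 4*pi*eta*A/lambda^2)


G_linear = 4*pi*0.5*0.25/0.01^2 = 15707.96
G_dB = 10*log10(15707.96) = 42.0 dB

42.0 dB


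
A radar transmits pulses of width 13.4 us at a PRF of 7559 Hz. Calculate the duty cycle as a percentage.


DC = 13.4e-6 * 7559 * 100 = 10.13%

10.13%


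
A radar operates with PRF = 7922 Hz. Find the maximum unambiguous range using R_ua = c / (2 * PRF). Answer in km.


R_ua = 3e8 / (2 * 7922) = 18934.6 m = 18.9 km

18.9 km


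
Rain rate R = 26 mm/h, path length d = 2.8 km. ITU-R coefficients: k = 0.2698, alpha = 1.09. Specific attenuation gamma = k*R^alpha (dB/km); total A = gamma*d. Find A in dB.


gamma = 0.2698 * 26^1.09 = 9.405089 dB/km
A = 9.405089 * 2.8 = 26.33 dB

26.33 dB


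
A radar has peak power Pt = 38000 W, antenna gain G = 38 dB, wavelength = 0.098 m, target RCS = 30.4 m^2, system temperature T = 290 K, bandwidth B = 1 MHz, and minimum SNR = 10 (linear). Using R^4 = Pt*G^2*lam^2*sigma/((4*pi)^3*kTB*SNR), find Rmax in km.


G_lin = 10^(38/10) = 6309.573445
R^4 = 38000 * 6309.573445^2 * 0.098^2 * 30.4 / ((4*pi)^3 * 1.38e-23 * 290 * 1000000.0 * 10)
R^4 = 5.56164e21 m^4
R_max = (5.56164e21)^(1/4) = 273086.8 m = 273.1 km

273.1 km


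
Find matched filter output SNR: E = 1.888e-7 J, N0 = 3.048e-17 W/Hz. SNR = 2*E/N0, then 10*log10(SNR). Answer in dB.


SNR_lin = 2 * 1.888e-7 / 3.048e-17 = 1.239e10
SNR_dB = 10*log10(1.239e10) = 100.9 dB

100.9 dB


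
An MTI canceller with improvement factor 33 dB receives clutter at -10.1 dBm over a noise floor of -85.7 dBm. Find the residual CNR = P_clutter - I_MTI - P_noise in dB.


CNR = -10.1 - 33 - (-85.7) = 42.6 dB

42.6 dB


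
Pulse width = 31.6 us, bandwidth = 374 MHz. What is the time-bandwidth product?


TBP = 31.6 * 374 = 11818.4

11818.4


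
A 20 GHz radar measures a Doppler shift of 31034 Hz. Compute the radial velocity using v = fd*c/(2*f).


v = 31034 * 3e8 / (2 * 20000000000.0) = 232.8 m/s

232.8 m/s


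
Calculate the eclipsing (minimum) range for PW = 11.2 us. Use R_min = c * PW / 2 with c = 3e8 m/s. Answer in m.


R_min = 3e8 * 11.2e-6 / 2 = 1680.0 m

1680.0 m


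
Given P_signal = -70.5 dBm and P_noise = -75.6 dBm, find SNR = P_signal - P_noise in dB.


SNR = -70.5 - (-75.6) = 5.1 dB

5.1 dB


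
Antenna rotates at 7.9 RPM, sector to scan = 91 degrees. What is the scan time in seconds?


t = 91 / (7.9 * 360) * 60 = 1.92 s

1.92 s


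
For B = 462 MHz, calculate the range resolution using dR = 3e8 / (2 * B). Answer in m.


dR = 3e8 / (2 * 462000000.0) = 0.32 m

0.32 m


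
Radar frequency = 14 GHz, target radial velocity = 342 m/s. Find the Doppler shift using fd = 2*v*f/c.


fd = 2 * 342 * 14000000000.0 / 3e8 = 31920.0 Hz

31920.0 Hz


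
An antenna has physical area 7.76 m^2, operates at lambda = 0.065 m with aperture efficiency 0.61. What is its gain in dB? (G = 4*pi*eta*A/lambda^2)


G_linear = 4*pi*0.61*7.76/0.065^2 = 14079.09
G_dB = 10*log10(14079.09) = 41.5 dB

41.5 dB


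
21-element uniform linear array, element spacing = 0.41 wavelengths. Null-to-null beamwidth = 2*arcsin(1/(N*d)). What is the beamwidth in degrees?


1/(N*d) = 1/(21*0.41) = 0.116144
BW = 2*arcsin(0.116144) = 13.3 degrees

13.3 degrees


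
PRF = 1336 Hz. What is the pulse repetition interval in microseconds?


PRI = 1/1336 = 0.000748503 s = 748.5 us

748.5 us


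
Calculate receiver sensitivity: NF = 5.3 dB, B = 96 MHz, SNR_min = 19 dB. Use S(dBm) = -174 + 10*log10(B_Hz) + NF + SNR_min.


10*log10(96000000.0) = 79.82
S = -174 + 79.82 + 5.3 + 19 = -69.9 dBm

-69.9 dBm


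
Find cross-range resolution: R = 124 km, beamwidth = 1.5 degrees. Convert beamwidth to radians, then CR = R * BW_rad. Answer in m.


BW_rad = 0.026179939
CR = 124000 * 0.026179939 = 3246.3 m

3246.3 m


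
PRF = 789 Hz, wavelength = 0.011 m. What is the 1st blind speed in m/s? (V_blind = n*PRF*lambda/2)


V_blind = 1 * 789 * 0.011 / 2 = 4.3 m/s

4.3 m/s


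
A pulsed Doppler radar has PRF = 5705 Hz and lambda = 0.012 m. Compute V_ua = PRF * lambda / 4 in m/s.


V_ua = 5705 * 0.012 / 4 = 17.1 m/s

17.1 m/s


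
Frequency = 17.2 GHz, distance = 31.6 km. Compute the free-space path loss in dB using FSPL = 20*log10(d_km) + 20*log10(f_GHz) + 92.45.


20*log10(31.6) = 29.99
20*log10(17.2) = 24.71
FSPL = 147.2 dB

147.2 dB


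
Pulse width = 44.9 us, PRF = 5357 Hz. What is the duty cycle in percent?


DC = 44.9e-6 * 5357 * 100 = 24.05%

24.05%


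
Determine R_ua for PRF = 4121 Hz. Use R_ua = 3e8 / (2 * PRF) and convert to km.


R_ua = 3e8 / (2 * 4121) = 36398.9 m = 36.4 km

36.4 km


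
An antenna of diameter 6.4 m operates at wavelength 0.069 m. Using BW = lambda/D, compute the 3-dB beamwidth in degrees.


BW_rad = 0.069 / 6.4 = 0.010781
BW_deg = 0.62 degrees

0.62 degrees


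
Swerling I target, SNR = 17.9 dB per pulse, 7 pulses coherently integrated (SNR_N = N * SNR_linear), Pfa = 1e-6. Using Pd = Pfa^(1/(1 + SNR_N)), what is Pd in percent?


SNR_lin = 10^(17.9/10) = 61.6595
SNR_N = 7 * 61.6595 = 431.6165
1/(1 + SNR_N) = 1/432.6165 = 0.0023115
Pd = (1e-6)^0.0023115 = 0.96857
Pd = 96.9%

96.9%


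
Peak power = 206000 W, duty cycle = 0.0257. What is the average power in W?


P_avg = 206000 * 0.0257 = 5294.2 W

5294.2 W


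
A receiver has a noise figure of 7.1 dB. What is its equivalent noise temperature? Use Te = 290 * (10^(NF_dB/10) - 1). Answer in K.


NF_lin = 10^(7.1/10) = 5.128614
Te = 290 * (5.128614 - 1) = 1197.3 K

1197.3 K


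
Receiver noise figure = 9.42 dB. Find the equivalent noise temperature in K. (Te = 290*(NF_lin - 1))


NF_lin = 10^(9.42/10) = 8.749838
Te = 290 * (8.749838 - 1) = 2247.5 K

2247.5 K


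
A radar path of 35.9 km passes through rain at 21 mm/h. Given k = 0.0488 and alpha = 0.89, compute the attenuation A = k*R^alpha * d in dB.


gamma = 0.0488 * 21^0.89 = 0.733154 dB/km
A = 0.733154 * 35.9 = 26.32 dB

26.32 dB


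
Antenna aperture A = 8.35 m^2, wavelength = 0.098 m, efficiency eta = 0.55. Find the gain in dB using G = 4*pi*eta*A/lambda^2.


G_linear = 4*pi*0.55*8.35/0.098^2 = 6009.06
G_dB = 10*log10(6009.06) = 37.8 dB

37.8 dB


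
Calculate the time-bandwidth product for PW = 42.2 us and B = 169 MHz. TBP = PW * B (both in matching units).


TBP = 42.2 * 169 = 7131.8

7131.8


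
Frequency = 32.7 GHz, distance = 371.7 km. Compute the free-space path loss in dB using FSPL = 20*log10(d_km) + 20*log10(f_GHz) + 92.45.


20*log10(371.7) = 51.4
20*log10(32.7) = 30.29
FSPL = 174.1 dB

174.1 dB


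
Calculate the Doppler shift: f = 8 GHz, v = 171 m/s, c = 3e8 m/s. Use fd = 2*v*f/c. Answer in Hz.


fd = 2 * 171 * 8000000000.0 / 3e8 = 9120.0 Hz

9120.0 Hz


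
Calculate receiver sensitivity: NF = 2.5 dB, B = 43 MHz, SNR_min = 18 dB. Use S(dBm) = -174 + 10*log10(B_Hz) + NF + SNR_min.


10*log10(43000000.0) = 76.33
S = -174 + 76.33 + 2.5 + 18 = -77.2 dBm

-77.2 dBm


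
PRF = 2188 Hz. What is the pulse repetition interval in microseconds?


PRI = 1/2188 = 0.0004570384 s = 457.0 us

457.0 us


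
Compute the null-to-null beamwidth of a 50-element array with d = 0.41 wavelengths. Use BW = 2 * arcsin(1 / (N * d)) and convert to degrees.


1/(N*d) = 1/(50*0.41) = 0.04878
BW = 2*arcsin(0.04878) = 5.6 degrees

5.6 degrees


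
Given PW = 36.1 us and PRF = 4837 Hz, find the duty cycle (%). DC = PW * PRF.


DC = 36.1e-6 * 4837 * 100 = 17.46%

17.46%


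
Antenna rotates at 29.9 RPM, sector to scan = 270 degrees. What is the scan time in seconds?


t = 270 / (29.9 * 360) * 60 = 1.51 s

1.51 s


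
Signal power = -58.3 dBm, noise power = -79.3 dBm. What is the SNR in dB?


SNR = -58.3 - (-79.3) = 21.0 dB

21.0 dB


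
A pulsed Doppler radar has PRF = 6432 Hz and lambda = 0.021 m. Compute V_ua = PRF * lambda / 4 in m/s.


V_ua = 6432 * 0.021 / 4 = 33.8 m/s

33.8 m/s


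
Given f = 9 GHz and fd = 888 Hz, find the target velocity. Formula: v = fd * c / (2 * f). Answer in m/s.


v = 888 * 3e8 / (2 * 9000000000.0) = 14.8 m/s

14.8 m/s


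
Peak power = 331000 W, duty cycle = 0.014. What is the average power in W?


P_avg = 331000 * 0.014 = 4634.0 W

4634.0 W


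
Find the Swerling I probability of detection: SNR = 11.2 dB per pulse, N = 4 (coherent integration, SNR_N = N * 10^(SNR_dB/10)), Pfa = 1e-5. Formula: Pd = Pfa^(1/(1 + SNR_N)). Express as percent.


SNR_lin = 10^(11.2/10) = 13.18257
SNR_N = 4 * 13.18257 = 52.73028
1/(1 + SNR_N) = 1/53.73028 = 0.0186115
Pd = (1e-5)^0.0186115 = 0.80713
Pd = 80.7%

80.7%


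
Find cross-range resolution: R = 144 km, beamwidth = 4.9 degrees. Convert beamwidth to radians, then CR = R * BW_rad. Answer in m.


BW_rad = 0.085521133
CR = 144000 * 0.085521133 = 12315.0 m

12315.0 m


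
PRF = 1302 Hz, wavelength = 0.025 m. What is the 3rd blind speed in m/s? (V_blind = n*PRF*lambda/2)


V_blind = 3 * 1302 * 0.025 / 2 = 48.8 m/s

48.8 m/s


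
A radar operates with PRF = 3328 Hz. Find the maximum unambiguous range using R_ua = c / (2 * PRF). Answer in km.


R_ua = 3e8 / (2 * 3328) = 45072.1 m = 45.1 km

45.1 km


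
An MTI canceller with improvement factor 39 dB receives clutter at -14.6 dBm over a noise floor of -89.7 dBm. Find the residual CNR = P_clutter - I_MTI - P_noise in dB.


CNR = -14.6 - 39 - (-89.7) = 36.1 dB

36.1 dB


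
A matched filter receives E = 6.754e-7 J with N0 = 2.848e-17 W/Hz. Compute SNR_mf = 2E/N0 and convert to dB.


SNR_lin = 2 * 6.754e-7 / 2.848e-17 = 4.743e10
SNR_dB = 10*log10(4.743e10) = 106.8 dB

106.8 dB


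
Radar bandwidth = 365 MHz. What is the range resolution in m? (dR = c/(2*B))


dR = 3e8 / (2 * 365000000.0) = 0.41 m

0.41 m


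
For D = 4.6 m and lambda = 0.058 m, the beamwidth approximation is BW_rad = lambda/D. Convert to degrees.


BW_rad = 0.058 / 4.6 = 0.012609
BW_deg = 0.72 degrees

0.72 degrees


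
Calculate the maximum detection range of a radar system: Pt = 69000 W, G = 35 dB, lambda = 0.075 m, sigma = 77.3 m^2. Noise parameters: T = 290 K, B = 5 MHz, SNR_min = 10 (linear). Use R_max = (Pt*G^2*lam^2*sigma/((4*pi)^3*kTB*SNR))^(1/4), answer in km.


G_lin = 10^(35/10) = 3162.27766
R^4 = 69000 * 3162.27766^2 * 0.075^2 * 77.3 / ((4*pi)^3 * 1.38e-23 * 290 * 5000000.0 * 10)
R^4 = 7.5557e20 m^4
R_max = (7.5557e20)^(1/4) = 165793.9 m = 165.8 km

165.8 km


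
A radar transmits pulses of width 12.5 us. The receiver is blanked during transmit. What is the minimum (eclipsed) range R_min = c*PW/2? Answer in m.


R_min = 3e8 * 12.5e-6 / 2 = 1875.0 m

1875.0 m


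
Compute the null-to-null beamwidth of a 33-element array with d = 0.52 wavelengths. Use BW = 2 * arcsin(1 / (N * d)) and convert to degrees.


1/(N*d) = 1/(33*0.52) = 0.058275
BW = 2*arcsin(0.058275) = 6.7 degrees

6.7 degrees


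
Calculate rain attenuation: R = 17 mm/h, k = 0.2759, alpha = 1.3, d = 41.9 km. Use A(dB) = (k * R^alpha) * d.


gamma = 0.2759 * 17^1.3 = 10.973251 dB/km
A = 10.973251 * 41.9 = 459.78 dB

459.78 dB


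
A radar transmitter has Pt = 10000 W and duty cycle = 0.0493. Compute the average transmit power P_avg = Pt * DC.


P_avg = 10000 * 0.0493 = 493.0 W

493.0 W


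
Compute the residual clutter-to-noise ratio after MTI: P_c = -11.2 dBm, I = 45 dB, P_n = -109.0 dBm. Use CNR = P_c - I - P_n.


CNR = -11.2 - 45 - (-109.0) = 52.8 dB

52.8 dB


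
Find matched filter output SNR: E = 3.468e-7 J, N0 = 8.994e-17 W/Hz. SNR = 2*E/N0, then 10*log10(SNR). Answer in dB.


SNR_lin = 2 * 3.468e-7 / 8.994e-17 = 7.712e9
SNR_dB = 10*log10(7.712e9) = 98.9 dB

98.9 dB


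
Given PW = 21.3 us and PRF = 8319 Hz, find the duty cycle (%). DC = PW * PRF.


DC = 21.3e-6 * 8319 * 100 = 17.72%

17.72%


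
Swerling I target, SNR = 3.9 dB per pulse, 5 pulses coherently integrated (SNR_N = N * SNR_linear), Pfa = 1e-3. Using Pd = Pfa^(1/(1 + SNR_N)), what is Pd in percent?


SNR_lin = 10^(3.9/10) = 2.45471
SNR_N = 5 * 2.45471 = 12.27355
1/(1 + SNR_N) = 1/13.27355 = 0.0753378
Pd = (1e-3)^0.0753378 = 0.59427
Pd = 59.4%

59.4%


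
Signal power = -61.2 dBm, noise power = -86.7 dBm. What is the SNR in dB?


SNR = -61.2 - (-86.7) = 25.5 dB

25.5 dB


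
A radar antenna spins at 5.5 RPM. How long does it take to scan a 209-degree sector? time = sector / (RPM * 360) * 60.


t = 209 / (5.5 * 360) * 60 = 6.33 s

6.33 s


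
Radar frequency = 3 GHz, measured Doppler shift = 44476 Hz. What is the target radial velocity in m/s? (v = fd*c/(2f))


v = 44476 * 3e8 / (2 * 3000000000.0) = 2223.8 m/s

2223.8 m/s


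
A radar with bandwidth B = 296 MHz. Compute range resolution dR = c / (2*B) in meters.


dR = 3e8 / (2 * 296000000.0) = 0.51 m

0.51 m


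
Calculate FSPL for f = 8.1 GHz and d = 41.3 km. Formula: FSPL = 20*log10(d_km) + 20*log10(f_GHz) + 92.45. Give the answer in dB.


20*log10(41.3) = 32.32
20*log10(8.1) = 18.17
FSPL = 142.9 dB

142.9 dB


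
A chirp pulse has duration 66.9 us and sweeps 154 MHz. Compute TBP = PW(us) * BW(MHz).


TBP = 66.9 * 154 = 10302.6

10302.6


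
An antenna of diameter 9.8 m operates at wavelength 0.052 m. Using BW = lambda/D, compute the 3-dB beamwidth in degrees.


BW_rad = 0.052 / 9.8 = 0.005306
BW_deg = 0.3 degrees

0.3 degrees


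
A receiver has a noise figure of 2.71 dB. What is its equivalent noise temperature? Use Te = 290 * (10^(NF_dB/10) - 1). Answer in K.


NF_lin = 10^(2.71/10) = 1.86638
Te = 290 * (1.86638 - 1) = 251.3 K

251.3 K


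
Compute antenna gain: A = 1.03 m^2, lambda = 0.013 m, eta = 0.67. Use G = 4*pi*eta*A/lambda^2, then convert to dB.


G_linear = 4*pi*0.67*1.03/0.013^2 = 51313.92
G_dB = 10*log10(51313.92) = 47.1 dB

47.1 dB


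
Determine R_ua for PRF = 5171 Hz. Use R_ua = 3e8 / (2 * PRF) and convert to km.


R_ua = 3e8 / (2 * 5171) = 29007.9 m = 29.0 km

29.0 km


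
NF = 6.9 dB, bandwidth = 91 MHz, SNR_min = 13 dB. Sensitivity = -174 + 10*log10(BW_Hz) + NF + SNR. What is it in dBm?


10*log10(91000000.0) = 79.59
S = -174 + 79.59 + 6.9 + 13 = -74.5 dBm

-74.5 dBm


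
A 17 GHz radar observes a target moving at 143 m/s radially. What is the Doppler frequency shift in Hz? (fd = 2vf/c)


fd = 2 * 143 * 17000000000.0 / 3e8 = 16206.7 Hz

16206.7 Hz


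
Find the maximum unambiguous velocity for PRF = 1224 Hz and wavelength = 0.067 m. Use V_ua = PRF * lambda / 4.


V_ua = 1224 * 0.067 / 4 = 20.5 m/s

20.5 m/s


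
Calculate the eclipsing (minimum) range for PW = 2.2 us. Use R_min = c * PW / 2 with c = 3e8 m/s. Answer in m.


R_min = 3e8 * 2.2e-6 / 2 = 330.0 m

330.0 m


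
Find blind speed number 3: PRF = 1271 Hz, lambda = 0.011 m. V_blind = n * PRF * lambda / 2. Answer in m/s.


V_blind = 3 * 1271 * 0.011 / 2 = 21.0 m/s

21.0 m/s


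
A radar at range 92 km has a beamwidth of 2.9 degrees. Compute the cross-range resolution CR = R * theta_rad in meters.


BW_rad = 0.050614548
CR = 92000 * 0.050614548 = 4656.5 m

4656.5 m


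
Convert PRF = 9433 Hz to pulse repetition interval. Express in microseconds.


PRI = 1/9433 = 0.0001060108 s = 106.0 us

106.0 us


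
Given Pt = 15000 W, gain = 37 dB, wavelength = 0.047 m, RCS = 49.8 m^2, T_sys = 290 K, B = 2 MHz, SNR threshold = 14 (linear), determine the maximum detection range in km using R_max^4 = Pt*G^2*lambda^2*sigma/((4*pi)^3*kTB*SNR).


G_lin = 10^(37/10) = 5011.872336
R^4 = 15000 * 5011.872336^2 * 0.047^2 * 49.8 / ((4*pi)^3 * 1.38e-23 * 290 * 2000000.0 * 14)
R^4 = 1.86402e20 m^4
R_max = (1.86402e20)^(1/4) = 116845.7 m = 116.8 km

116.8 km


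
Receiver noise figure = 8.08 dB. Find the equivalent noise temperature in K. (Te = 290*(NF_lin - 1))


NF_lin = 10^(8.08/10) = 6.426877
Te = 290 * (6.426877 - 1) = 1573.8 K

1573.8 K


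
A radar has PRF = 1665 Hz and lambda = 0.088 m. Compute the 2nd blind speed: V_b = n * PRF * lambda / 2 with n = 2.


V_blind = 2 * 1665 * 0.088 / 2 = 146.5 m/s

146.5 m/s


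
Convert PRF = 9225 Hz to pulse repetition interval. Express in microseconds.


PRI = 1/9225 = 0.0001084011 s = 108.4 us

108.4 us


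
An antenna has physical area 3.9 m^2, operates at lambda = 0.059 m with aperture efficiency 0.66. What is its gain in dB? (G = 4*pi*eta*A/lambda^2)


G_linear = 4*pi*0.66*3.9/0.059^2 = 9292.11
G_dB = 10*log10(9292.11) = 39.7 dB

39.7 dB


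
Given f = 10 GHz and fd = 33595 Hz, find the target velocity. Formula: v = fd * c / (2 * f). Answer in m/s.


v = 33595 * 3e8 / (2 * 10000000000.0) = 503.9 m/s

503.9 m/s


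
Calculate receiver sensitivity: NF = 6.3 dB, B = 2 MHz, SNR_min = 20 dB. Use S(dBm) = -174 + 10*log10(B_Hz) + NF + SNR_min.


10*log10(2000000.0) = 63.01
S = -174 + 63.01 + 6.3 + 20 = -84.7 dBm

-84.7 dBm


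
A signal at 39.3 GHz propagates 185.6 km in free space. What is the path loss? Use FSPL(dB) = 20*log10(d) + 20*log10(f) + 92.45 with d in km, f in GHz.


20*log10(185.6) = 45.37
20*log10(39.3) = 31.89
FSPL = 169.7 dB

169.7 dB


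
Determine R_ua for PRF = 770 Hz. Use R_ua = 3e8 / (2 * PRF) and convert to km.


R_ua = 3e8 / (2 * 770) = 194805.2 m = 194.8 km

194.8 km


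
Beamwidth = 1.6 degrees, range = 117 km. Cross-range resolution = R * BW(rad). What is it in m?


BW_rad = 0.027925268
CR = 117000 * 0.027925268 = 3267.3 m

3267.3 m


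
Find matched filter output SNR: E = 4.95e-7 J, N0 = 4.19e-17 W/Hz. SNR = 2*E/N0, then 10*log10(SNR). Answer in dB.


SNR_lin = 2 * 4.95e-7 / 4.19e-17 = 2.363e10
SNR_dB = 10*log10(2.363e10) = 103.7 dB

103.7 dB


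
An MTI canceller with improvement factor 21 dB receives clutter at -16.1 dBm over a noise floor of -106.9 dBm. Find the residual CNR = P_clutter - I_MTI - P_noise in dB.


CNR = -16.1 - 21 - (-106.9) = 69.8 dB

69.8 dB


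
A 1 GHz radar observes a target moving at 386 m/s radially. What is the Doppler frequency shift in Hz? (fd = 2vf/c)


fd = 2 * 386 * 1000000000.0 / 3e8 = 2573.3 Hz

2573.3 Hz


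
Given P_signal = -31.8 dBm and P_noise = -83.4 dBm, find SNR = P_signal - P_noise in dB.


SNR = -31.8 - (-83.4) = 51.6 dB

51.6 dB


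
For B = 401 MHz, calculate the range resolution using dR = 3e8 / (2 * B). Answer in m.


dR = 3e8 / (2 * 401000000.0) = 0.37 m

0.37 m


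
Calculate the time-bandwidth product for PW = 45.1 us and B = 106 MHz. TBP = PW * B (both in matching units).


TBP = 45.1 * 106 = 4780.6

4780.6


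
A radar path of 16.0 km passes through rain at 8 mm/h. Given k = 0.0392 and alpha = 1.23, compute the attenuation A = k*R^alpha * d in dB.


gamma = 0.0392 * 8^1.23 = 0.505926 dB/km
A = 0.505926 * 16.0 = 8.09 dB

8.09 dB


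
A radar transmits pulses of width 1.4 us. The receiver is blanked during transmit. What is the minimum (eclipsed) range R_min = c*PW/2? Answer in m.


R_min = 3e8 * 1.4e-6 / 2 = 210.0 m

210.0 m


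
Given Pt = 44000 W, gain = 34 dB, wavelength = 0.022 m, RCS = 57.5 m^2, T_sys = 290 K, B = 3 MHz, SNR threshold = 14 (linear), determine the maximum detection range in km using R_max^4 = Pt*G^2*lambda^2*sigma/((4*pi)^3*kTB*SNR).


G_lin = 10^(34/10) = 2511.886432
R^4 = 44000 * 2511.886432^2 * 0.022^2 * 57.5 / ((4*pi)^3 * 1.38e-23 * 290 * 3000000.0 * 14)
R^4 = 2.31638e19 m^4
R_max = (2.31638e19)^(1/4) = 69374.9 m = 69.4 km

69.4 km


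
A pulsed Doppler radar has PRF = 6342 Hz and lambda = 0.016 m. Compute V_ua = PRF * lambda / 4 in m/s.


V_ua = 6342 * 0.016 / 4 = 25.4 m/s

25.4 m/s


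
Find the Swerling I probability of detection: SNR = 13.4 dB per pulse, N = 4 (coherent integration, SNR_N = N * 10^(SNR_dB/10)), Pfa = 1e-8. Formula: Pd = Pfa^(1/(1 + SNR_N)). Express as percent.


SNR_lin = 10^(13.4/10) = 21.87762
SNR_N = 4 * 21.87762 = 87.51048
1/(1 + SNR_N) = 1/88.51048 = 0.0112981
Pd = (1e-8)^0.0112981 = 0.81211
Pd = 81.2%

81.2%
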